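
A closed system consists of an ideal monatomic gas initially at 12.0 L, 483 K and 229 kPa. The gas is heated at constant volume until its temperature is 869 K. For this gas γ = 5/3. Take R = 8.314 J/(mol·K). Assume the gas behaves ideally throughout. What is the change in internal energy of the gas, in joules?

3290 J

n = P₁V₁/(RT₁) = 229×12.0/(8.314×483) = 0.684 mol.
Isochoric: V stays 12.0 L; P/T = const ⇒ T₂ = 869 K, P₂ = 412 kPa.
For an ideal gas ΔU = nCvΔT with Cv = (3/2)R = 12.5 J/(mol·K).
ΔU = 0.684×12.5×(869−483) = 3290 J.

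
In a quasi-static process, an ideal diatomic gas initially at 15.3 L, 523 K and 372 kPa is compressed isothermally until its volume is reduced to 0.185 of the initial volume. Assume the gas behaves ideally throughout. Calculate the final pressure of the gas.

2010 kPa

Isothermal: T stays 523 K; PV = const ⇒ V₂ = 2.83 L, P₂ = 2010 kPa.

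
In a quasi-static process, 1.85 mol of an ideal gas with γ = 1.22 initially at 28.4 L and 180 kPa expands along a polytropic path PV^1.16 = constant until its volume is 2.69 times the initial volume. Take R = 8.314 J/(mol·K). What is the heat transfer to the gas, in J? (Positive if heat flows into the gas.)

1280 J

T₁ = P₁V₁/(nR) = 180×28.4/(1.85×8.314) = 332 K.
Polytropic n=1.16: T₂ = T₁(V₁/V₂)^(n−1) = 332×(0.372)^0.16 = 284 K; P₂ = P₁(V₁/V₂)^n = 57.1 kPa.
W = (P₁V₁−P₂V₂)/(n−1) = (180×28.4−57.1×76.4)/0.16 = 4680 J.
ΔU = nCvΔT = 1.85×37.8×(284−332) = -3400 J.
Q = ΔU + W = 1280 J.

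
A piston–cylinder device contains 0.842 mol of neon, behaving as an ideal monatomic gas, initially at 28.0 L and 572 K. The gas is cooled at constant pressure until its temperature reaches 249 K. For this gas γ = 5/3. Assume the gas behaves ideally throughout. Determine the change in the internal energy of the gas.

-3390 J

P₁ = nRT₁/V₁ = 0.842×8.314×572/28.0 = 143 kPa.
Isobaric: P stays 143 kPa; V/T = const ⇒ T₂ = 249 K, V₂ = 12.2 L.
For an ideal gas ΔU = nCvΔT with Cv = (3/2)R = 12.5 J/(mol·K).
ΔU = 0.842×12.5×(249−572) = -3390 J.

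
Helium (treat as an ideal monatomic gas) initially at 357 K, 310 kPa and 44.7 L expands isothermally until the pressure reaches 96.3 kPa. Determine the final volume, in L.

144 L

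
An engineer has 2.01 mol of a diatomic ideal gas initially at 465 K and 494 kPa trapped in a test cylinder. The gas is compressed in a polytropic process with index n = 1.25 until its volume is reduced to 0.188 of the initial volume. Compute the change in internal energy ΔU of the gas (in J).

10100 J

V₁ = nRT₁/P₁ = 2.01×8.314×465/494 = 15.7 L.
Polytropic n=1.25: T₂ = T₁(V₁/V₂)^(n−1) = 465×(5.32)^0.25 = 706 K; P₂ = P₁(V₁/V₂)^n = 3990 kPa.
For an ideal gas ΔU = nCvΔT with Cv = (5/2)R = 20.8 J/(mol·K).
ΔU = 2.01×20.8×(706−465) = 10100 J.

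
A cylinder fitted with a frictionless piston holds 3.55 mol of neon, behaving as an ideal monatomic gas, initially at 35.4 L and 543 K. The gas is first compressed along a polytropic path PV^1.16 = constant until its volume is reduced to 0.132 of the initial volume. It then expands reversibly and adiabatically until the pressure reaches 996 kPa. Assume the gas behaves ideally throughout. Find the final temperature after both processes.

402 K

P₁ = nRT₁/V₁ = 3.55×8.314×543/35.4 = 453 kPa.
Step 1 — Polytropic n=1.16: T₂ = T₁(V₁/V₂)^(n−1) = 543×(7.58)^0.16 = 751 K; P₂ = P₁(V₁/V₂)^n = 4740 kPa.
W = (P₁V₁−P₂V₂)/(n−1) = (453×35.4−4740×4.67)/0.16 = -38300 J.
ΔU = nCvΔT = 3.55×12.5×(751−543) = 9200 J.
Q = ΔU + W = -29100 J.
State after step 1: P = 4740 kPa, V = 4.67 L, T = 751 K.
Step 2 — Adiabatic: T₂/T₁ = (P₂/P₁)^((γ−1)/γ) ⇒ T₂ = 751×(0.210)^0.400 = 402 K; V₂ = 11.9 L.
ΔU = nCvΔT = 3.55×12.5×(402−751) = -15400 J.
Q = 0 for an adiabatic process, so W = −ΔU = 15400 J.
Net over both steps: W = -22900 J, Q = -29100 J, ΔU = -6230 J.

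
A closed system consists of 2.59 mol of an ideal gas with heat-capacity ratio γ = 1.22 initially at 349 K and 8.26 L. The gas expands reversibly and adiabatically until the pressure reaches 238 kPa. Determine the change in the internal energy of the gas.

P₁ = nRT₁/V₁ = 2.59×8.314×349/8.26 = 910 kPa.
Adiabatic: T₂/T₁ = (P₂/P₁)^((γ−1)/γ) ⇒ T₂ = 349×(0.262)^0.180 = 274 K; V₂ = 24.8 L.
For an ideal gas ΔU = nCvΔT with Cv = R/(γ−1) = 37.8 J/(mol·K).
ΔU = 2.59×37.8×(274−349) = -7340 J.

-7340 J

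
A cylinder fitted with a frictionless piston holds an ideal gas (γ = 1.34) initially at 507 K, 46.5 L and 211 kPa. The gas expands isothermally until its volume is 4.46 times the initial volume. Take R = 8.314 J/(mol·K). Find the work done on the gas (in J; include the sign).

-14700 J

n = P₁V₁/(RT₁) = 211×46.5/(8.314×507) = 2.33 mol.
Isothermal: T stays 507 K; PV = const ⇒ V₂ = 207 L, P₂ = 47.3 kPa.
W = nRT ln(V₂/V₁) = 2.33×8.314×507×ln(4.46) = 14700 J.
Work done on the gas = −W_by = -14700 J.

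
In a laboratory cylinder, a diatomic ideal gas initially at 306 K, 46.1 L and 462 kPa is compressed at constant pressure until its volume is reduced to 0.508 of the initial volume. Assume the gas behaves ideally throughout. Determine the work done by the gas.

-10500 J

n = P₁V₁/(RT₁) = 462×46.1/(8.314×306) = 8.37 mol.
Isobaric: P stays 462 kPa; V/T = const ⇒ T₂ = 155 K, V₂ = 23.4 L.
W = PΔV = 462×(23.4−46.1) kPa·L = -10500 J.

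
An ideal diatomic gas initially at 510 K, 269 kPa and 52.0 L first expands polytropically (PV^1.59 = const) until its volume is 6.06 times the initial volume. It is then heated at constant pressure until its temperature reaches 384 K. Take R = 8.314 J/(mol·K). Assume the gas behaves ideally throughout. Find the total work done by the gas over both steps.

n = P₁V₁/(RT₁) = 269×52.0/(8.314×510) = 3.30 mol.
Step 1 — Polytropic n=1.59: T₂ = T₁(V₁/V₂)^(n−1) = 510×(0.165)^0.59 = 176 K; P₂ = P₁(V₁/V₂)^n = 15.3 kPa.
W = (P₁V₁−P₂V₂)/(n−1) = (269×52.0−15.3×315)/0.59 = 15500 J.
ΔU = nCvΔT = 3.30×20.8×(176−510) = -22900 J.
Q = ΔU + W = -7370 J.
State after step 1: P = 15.3 kPa, V = 315 L, T = 176 K.
Step 2 — Isobaric: P stays 15.3 kPa; V/T = const ⇒ T₂ = 384 K, V₂ = 687 L.
W = PΔV = 15.3×(687−315) kPa·L = 5700 J.
ΔU = nCvΔT = 3.30×20.8×(384−176) = 14300 J.
Q = ΔU + W = nCpΔT = 20000 J.
Net over both steps: W = 21200 J, Q = 12600 J, ΔU = -8640 J.

21200 J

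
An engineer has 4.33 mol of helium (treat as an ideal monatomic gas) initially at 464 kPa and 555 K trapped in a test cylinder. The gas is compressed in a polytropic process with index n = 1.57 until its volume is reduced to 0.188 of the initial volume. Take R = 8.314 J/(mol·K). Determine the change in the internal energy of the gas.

47700 J

V₁ = nRT₁/P₁ = 4.33×8.314×555/464 = 43.1 L.
Polytropic n=1.57: T₂ = T₁(V₁/V₂)^(n−1) = 555×(5.32)^0.57 = 1440 K; P₂ = P₁(V₁/V₂)^n = 6400 kPa.
For an ideal gas ΔU = nCvΔT with Cv = (3/2)R = 12.5 J/(mol·K).
ΔU = 4.33×12.5×(1440−555) = 47700 J.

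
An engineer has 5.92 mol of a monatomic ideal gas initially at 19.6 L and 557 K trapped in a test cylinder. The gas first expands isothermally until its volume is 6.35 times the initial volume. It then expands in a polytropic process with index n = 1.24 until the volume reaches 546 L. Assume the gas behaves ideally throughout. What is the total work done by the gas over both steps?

84800 J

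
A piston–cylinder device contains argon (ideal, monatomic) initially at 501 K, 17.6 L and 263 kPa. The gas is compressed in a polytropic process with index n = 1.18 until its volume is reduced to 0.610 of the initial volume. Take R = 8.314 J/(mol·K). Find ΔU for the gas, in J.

646 J

n = P₁V₁/(RT₁) = 263×17.6/(8.314×501) = 1.11 mol.
Polytropic n=1.18: T₂ = T₁(V₁/V₂)^(n−1) = 501×(1.64)^0.18 = 548 K; P₂ = P₁(V₁/V₂)^n = 471 kPa.
For an ideal gas ΔU = nCvΔT with Cv = (3/2)R = 12.5 J/(mol·K).
ΔU = 1.11×12.5×(548−501) = 646 J.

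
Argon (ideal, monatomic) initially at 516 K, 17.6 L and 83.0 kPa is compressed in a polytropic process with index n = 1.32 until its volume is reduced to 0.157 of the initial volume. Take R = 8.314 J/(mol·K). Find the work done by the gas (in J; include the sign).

n = P₁V₁/(RT₁) = 83.0×17.6/(8.314×516) = 0.341 mol.
Polytropic n=1.32: T₂ = T₁(V₁/V₂)^(n−1) = 516×(6.37)^0.32 = 933 K; P₂ = P₁(V₁/V₂)^n = 956 kPa.
W = (P₁V₁−P₂V₂)/(n−1) = (83.0×17.6−956×2.76)/0.32 = -3690 J.

-3690 J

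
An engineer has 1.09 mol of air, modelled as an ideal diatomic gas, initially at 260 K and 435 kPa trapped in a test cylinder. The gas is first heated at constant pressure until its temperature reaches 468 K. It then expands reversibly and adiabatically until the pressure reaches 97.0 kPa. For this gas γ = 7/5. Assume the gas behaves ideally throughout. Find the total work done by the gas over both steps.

5580 J

V₁ = nRT₁/P₁ = 1.09×8.314×260/435 = 5.42 L.
Step 1 — Isobaric: P stays 435 kPa; V/T = const ⇒ T₂ = 468 K, V₂ = 9.75 L.
W = PΔV = 435×(9.75−5.42) kPa·L = 1880 J.
ΔU = nCvΔT = 1.09×20.8×(468−260) = 4710 J.
Q = ΔU + W = nCpΔT = 6600 J.
State after step 1: P = 435 kPa, V = 9.75 L, T = 468 K.
Step 2 — Adiabatic: T₂/T₁ = (P₂/P₁)^((γ−1)/γ) ⇒ T₂ = 468×(0.223)^0.286 = 305 K; V₂ = 28.5 L.
ΔU = nCvΔT = 1.09×20.8×(305−468) = -3700 J.
Q = 0 for an adiabatic process, so W = −ΔU = 3700 J.
Net over both steps: W = 5580 J, Q = 6600 J, ΔU = 1020 J.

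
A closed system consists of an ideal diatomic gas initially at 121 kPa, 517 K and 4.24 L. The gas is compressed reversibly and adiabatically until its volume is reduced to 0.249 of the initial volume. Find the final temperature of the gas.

902 K

Adiabatic: TV^(γ−1) = const ⇒ T₂ = 517×(4.02)^0.400 = 902 K; PV^γ = const ⇒ P₂ = 847 kPa.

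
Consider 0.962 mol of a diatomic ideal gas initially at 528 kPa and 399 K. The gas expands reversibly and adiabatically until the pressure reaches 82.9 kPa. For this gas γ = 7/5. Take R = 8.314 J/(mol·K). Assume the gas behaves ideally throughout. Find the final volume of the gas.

V₁ = nRT₁/P₁ = 0.962×8.314×399/528 = 6.04 L.
Adiabatic: T₂/T₁ = (P₂/P₁)^((γ−1)/γ) ⇒ T₂ = 399×(0.157)^0.286 = 235 K; V₂ = 22.7 L.

22.7 L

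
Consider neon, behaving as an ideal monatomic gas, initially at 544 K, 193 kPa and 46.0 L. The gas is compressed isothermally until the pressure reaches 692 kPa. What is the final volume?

12.8 L

Isothermal: T stays 544 K; PV = const ⇒ V₂ = 12.8 L, P₂ = 692 kPa.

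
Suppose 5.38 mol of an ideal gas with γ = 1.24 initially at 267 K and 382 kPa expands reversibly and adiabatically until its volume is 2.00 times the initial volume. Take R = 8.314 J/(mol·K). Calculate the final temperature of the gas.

V₁ = nRT₁/P₁ = 5.38×8.314×267/382 = 31.3 L.
Adiabatic: TV^(γ−1) = const ⇒ T₂ = 267×(0.500)^0.240 = 226 K; PV^γ = const ⇒ P₂ = 162 kPa.

226 K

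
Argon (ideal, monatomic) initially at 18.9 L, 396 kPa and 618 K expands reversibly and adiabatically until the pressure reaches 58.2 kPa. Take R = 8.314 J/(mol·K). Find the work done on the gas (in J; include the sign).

n = P₁V₁/(RT₁) = 396×18.9/(8.314×618) = 1.46 mol.
Adiabatic: T₂/T₁ = (P₂/P₁)^((γ−1)/γ) ⇒ T₂ = 618×(0.147)^0.400 = 287 K; V₂ = 59.7 L.
ΔU = nCvΔT = 1.46×12.5×(287−618) = -6010 J.
Q = 0 for an adiabatic process, so W = −ΔU = 6010 J.
Work done on the gas = −W_by = -6010 J.

-6010 J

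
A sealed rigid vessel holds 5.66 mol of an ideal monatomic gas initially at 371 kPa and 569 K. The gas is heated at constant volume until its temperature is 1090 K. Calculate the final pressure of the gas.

711 kPa

V₁ = nRT₁/P₁ = 5.66×8.314×569/371 = 72.2 L.
Isochoric: V stays 72.2 L; P/T = const ⇒ T₂ = 1090 K, P₂ = 711 kPa.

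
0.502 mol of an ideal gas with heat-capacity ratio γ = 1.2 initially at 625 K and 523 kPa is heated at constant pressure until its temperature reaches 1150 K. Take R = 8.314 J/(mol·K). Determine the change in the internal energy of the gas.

11000 J

V₁ = nRT₁/P₁ = 0.502×8.314×625/523 = 4.99 L.
Isobaric: P stays 523 kPa; V/T = const ⇒ T₂ = 1150 K, V₂ = 9.18 L.
For an ideal gas ΔU = nCvΔT with Cv = R/(γ−1) = 41.6 J/(mol·K).
ΔU = 0.502×41.6×(1150−625) = 11000 J.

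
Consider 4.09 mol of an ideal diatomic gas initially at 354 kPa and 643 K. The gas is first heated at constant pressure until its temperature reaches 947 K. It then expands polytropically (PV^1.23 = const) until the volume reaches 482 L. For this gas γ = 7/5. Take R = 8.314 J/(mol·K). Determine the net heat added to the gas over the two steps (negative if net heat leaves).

V₁ = nRT₁/P₁ = 4.09×8.314×643/354 = 61.8 L.
Step 1 — Isobaric: P stays 354 kPa; V/T = const ⇒ T₂ = 947 K, V₂ = 91.0 L.
W = PΔV = 354×(91.0−61.8) kPa·L = 10300 J.
ΔU = nCvΔT = 4.09×20.8×(947−643) = 25800 J.
Q = ΔU + W = nCpΔT = 36200 J.
State after step 1: P = 354 kPa, V = 91.0 L, T = 947 K.
Step 2 — Polytropic n=1.23: T₂ = T₁(V₁/V₂)^(n−1) = 947×(0.189)^0.23 = 645 K; P₂ = P₁(V₁/V₂)^n = 45.5 kPa.
W = (P₁V₁−P₂V₂)/(n−1) = (354×91.0−45.5×482)/0.23 = 44600 J.
ΔU = nCvΔT = 4.09×20.8×(645−947) = -25600 J.
Q = ΔU + W = 19000 J.
Net over both steps: W = 54900 J, Q = 55100 J, ΔU = 199 J.

55100 J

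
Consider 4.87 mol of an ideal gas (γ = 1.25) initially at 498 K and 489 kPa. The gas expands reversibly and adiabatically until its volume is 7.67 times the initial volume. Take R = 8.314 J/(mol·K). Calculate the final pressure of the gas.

38.3 kPa

V₁ = nRT₁/P₁ = 4.87×8.314×498/489 = 41.2 L.
Adiabatic: TV^(γ−1) = const ⇒ T₂ = 498×(0.130)^0.250 = 299 K; PV^γ = const ⇒ P₂ = 38.3 kPa.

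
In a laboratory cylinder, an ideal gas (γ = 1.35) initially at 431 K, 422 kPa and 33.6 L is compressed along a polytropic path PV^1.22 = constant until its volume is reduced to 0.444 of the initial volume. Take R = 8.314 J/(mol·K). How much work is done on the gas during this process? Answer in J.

12600 J

n = P₁V₁/(RT₁) = 422×33.6/(8.314×431) = 3.96 mol.
Polytropic n=1.22: T₂ = T₁(V₁/V₂)^(n−1) = 431×(2.25)^0.22 = 515 K; P₂ = P₁(V₁/V₂)^n = 1140 kPa.
W = (P₁V₁−P₂V₂)/(n−1) = (422×33.6−1140×14.9)/0.22 = -12600 J.
Work done on the gas = −W_by = 12600 J.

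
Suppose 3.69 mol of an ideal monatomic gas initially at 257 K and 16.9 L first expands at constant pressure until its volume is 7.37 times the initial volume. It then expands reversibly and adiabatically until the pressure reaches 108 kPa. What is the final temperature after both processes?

1050 K

P₁ = nRT₁/V₁ = 3.69×8.314×257/16.9 = 467 kPa.
Step 1 — Isobaric: P stays 467 kPa; V/T = const ⇒ T₂ = 1890 K, V₂ = 125 L.
W = PΔV = 467×(125−16.9) kPa·L = 50200 J.
ΔU = nCvΔT = 3.69×12.5×(1890−257) = 75300 J.
Q = ΔU + W = nCpΔT = 126000 J.
State after step 1: P = 467 kPa, V = 125 L, T = 1890 K.
Step 2 — Adiabatic: T₂/T₁ = (P₂/P₁)^((γ−1)/γ) ⇒ T₂ = 1890×(0.231)^0.400 = 1050 K; V₂ = 300 L.
ΔU = nCvΔT = 3.69×12.5×(1050−1890) = -38600 J.
Q = 0 for an adiabatic process, so W = −ΔU = 38600 J.
Net over both steps: W = 88800 J, Q = 126000 J, ΔU = 36700 J.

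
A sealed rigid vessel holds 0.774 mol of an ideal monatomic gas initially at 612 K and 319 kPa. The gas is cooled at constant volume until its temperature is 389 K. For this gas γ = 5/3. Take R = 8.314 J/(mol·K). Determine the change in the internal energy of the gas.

-2150 J

V₁ = nRT₁/P₁ = 0.774×8.314×612/319 = 12.3 L.
Isochoric: V stays 12.3 L; P/T = const ⇒ T₂ = 389 K, P₂ = 203 kPa.
For an ideal gas ΔU = nCvΔT with Cv = (3/2)R = 12.5 J/(mol·K).
ΔU = 0.774×12.5×(389−612) = -2150 J.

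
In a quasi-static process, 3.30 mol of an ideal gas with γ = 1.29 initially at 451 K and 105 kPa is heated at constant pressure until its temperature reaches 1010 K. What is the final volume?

264 L

V₁ = nRT₁/P₁ = 3.30×8.314×451/105 = 118 L.
Isobaric: P stays 105 kPa; V/T = const ⇒ T₂ = 1010 K, V₂ = 264 L.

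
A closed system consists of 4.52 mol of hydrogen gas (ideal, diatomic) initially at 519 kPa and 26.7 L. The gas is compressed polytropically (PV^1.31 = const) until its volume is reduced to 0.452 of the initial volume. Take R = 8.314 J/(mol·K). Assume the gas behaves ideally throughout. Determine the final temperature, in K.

472 K

T₁ = P₁V₁/(nR) = 519×26.7/(4.52×8.314) = 369 K.
Polytropic n=1.31: T₂ = T₁(V₁/V₂)^(n−1) = 369×(2.21)^0.31 = 472 K; P₂ = P₁(V₁/V₂)^n = 1470 kPa.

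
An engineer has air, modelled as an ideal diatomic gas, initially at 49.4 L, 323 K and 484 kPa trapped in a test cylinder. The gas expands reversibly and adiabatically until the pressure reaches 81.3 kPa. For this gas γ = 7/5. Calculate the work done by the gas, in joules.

23900 J

n = P₁V₁/(RT₁) = 484×49.4/(8.314×323) = 8.90 mol.
Adiabatic: T₂/T₁ = (P₂/P₁)^((γ−1)/γ) ⇒ T₂ = 323×(0.168)^0.286 = 194 K; V₂ = 177 L.
ΔU = nCvΔT = 8.90×20.8×(194−323) = -23900 J.
Q = 0 for an adiabatic process, so W = −ΔU = 23900 J.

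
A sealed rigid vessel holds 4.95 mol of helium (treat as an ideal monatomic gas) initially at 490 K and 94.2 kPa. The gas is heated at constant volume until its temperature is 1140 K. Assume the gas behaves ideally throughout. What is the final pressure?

219 kPa

V₁ = nRT₁/P₁ = 4.95×8.314×490/94.2 = 214 L.
Isochoric: V stays 214 L; P/T = const ⇒ T₂ = 1140 K, P₂ = 219 kPa.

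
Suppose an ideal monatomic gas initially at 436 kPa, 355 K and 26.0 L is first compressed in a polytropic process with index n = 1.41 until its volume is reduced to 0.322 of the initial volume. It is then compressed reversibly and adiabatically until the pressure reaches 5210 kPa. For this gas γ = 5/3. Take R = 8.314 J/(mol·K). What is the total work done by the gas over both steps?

n = P₁V₁/(RT₁) = 436×26.0/(8.314×355) = 3.84 mol.
Step 1 — Polytropic n=1.41: T₂ = T₁(V₁/V₂)^(n−1) = 355×(3.11)^0.41 = 565 K; P₂ = P₁(V₁/V₂)^n = 2150 kPa.
W = (P₁V₁−P₂V₂)/(n−1) = (436×26.0−2150×8.37)/0.41 = -16400 J.
ΔU = nCvΔT = 3.84×12.5×(565−355) = 10100 J.
Q = ΔU + W = -6300 J.
State after step 1: P = 2150 kPa, V = 8.37 L, T = 565 K.
Step 2 — Adiabatic: T₂/T₁ = (P₂/P₁)^((γ−1)/γ) ⇒ T₂ = 565×(2.42)^0.400 = 804 K; V₂ = 4.93 L.
ΔU = nCvΔT = 3.84×12.5×(804−565) = 11500 J.
Q = 0 for an adiabatic process, so W = −ΔU = -11500 J.
Net over both steps: W = -27800 J, Q = -6300 J, ΔU = 21500 J.

-27800 J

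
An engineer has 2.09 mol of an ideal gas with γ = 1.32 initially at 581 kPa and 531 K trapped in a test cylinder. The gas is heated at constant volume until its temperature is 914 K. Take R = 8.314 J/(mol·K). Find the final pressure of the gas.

1000 kPa

V₁ = nRT₁/P₁ = 2.09×8.314×531/581 = 15.9 L.
Isochoric: V stays 15.9 L; P/T = const ⇒ T₂ = 914 K, P₂ = 1000 kPa.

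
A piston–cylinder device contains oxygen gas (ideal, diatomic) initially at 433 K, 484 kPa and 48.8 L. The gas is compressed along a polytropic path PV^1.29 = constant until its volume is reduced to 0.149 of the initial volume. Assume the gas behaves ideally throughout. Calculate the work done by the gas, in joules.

-60000 J

n = P₁V₁/(RT₁) = 484×48.8/(8.314×433) = 6.56 mol.
Polytropic n=1.29: T₂ = T₁(V₁/V₂)^(n−1) = 433×(6.71)^0.29 = 752 K; P₂ = P₁(V₁/V₂)^n = 5640 kPa.
W = (P₁V₁−P₂V₂)/(n−1) = (484×48.8−5640×7.27)/0.29 = -60000 J.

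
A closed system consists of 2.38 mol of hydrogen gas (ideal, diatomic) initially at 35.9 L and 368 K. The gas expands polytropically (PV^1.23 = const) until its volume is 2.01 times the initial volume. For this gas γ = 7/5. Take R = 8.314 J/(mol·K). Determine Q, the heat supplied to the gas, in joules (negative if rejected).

2000 J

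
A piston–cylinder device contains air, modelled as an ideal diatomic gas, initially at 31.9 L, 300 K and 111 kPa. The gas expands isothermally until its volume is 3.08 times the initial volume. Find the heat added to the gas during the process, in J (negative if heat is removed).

n = P₁V₁/(RT₁) = 111×31.9/(8.314×300) = 1.42 mol.
Isothermal: T stays 300 K; PV = const ⇒ V₂ = 98.3 L, P₂ = 36.0 kPa.
ΔU = 0 (ideal gas, T constant).
W = nRT ln(V₂/V₁) = 1.42×8.314×300×ln(3.08) = 3980 J.
Q = ΔU + W = 3980 J.

3980 J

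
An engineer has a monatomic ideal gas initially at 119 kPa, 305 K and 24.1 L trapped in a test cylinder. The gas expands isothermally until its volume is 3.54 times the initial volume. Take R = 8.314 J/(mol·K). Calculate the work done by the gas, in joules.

n = P₁V₁/(RT₁) = 119×24.1/(8.314×305) = 1.13 mol.
Isothermal: T stays 305 K; PV = const ⇒ V₂ = 85.3 L, P₂ = 33.6 kPa.
W = nRT ln(V₂/V₁) = 1.13×8.314×305×ln(3.54) = 3630 J.

3630 J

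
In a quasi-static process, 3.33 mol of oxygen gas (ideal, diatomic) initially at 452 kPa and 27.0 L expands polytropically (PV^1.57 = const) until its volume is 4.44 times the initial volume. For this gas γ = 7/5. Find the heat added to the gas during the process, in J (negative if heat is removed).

-5210 J

T₁ = P₁V₁/(nR) = 452×27.0/(3.33×8.314) = 441 K.
Polytropic n=1.57: T₂ = T₁(V₁/V₂)^(n−1) = 441×(0.225)^0.57 = 188 K; P₂ = P₁(V₁/V₂)^n = 43.5 kPa.
W = (P₁V₁−P₂V₂)/(n−1) = (452×27.0−43.5×120)/0.57 = 12300 J.
ΔU = nCvΔT = 3.33×20.8×(188−441) = -17500 J.
Q = ΔU + W = -5210 J.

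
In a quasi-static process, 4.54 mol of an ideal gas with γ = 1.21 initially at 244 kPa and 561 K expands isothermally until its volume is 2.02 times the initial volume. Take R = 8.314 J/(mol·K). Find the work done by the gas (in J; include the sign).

14900 J

V₁ = nRT₁/P₁ = 4.54×8.314×561/244 = 86.8 L.
Isothermal: T stays 561 K; PV = const ⇒ V₂ = 175 L, P₂ = 121 kPa.
W = nRT ln(V₂/V₁) = 4.54×8.314×561×ln(2.02) = 14900 J.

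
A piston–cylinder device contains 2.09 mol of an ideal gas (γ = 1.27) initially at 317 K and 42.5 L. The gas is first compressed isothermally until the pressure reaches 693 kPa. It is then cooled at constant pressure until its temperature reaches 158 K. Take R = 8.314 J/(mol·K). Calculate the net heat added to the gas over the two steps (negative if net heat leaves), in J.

-22200 J

P₁ = nRT₁/V₁ = 2.09×8.314×317/42.5 = 130 kPa.
Step 1 — Isothermal: T stays 317 K; PV = const ⇒ V₂ = 7.95 L, P₂ = 693 kPa.
ΔU = 0 (ideal gas, T constant).
W = nRT ln(V₂/V₁) = 2.09×8.314×317×ln(0.187) = -9230 J.
Q = ΔU + W = -9230 J.
State after step 1: P = 693 kPa, V = 7.95 L, T = 317 K.
Step 2 — Isobaric: P stays 693 kPa; V/T = const ⇒ T₂ = 158 K, V₂ = 3.96 L.
W = PΔV = 693×(3.96−7.95) kPa·L = -2760 J.
ΔU = nCvΔT = 2.09×30.8×(158−317) = -10200 J.
Q = ΔU + W = nCpΔT = -13000 J.
Net over both steps: W = -12000 J, Q = -22200 J, ΔU = -10200 J.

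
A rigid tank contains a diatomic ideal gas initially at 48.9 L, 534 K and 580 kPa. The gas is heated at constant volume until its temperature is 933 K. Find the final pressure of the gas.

Isochoric: V stays 48.9 L; P/T = const ⇒ T₂ = 933 K, P₂ = 1010 kPa.

1010 kPa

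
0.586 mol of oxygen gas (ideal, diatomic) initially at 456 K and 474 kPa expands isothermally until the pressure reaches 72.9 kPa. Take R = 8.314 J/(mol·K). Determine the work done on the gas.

-4160 J

V₁ = nRT₁/P₁ = 0.586×8.314×456/474 = 4.69 L.
Isothermal: T stays 456 K; PV = const ⇒ V₂ = 30.5 L, P₂ = 72.9 kPa.
W = nRT ln(V₂/V₁) = 0.586×8.314×456×ln(6.50) = 4160 J.
Work done on the gas = −W_by = -4160 J.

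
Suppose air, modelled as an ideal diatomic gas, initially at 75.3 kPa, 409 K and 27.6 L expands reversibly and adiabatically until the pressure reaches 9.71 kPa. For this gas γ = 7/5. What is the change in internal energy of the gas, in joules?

n = P₁V₁/(RT₁) = 75.3×27.6/(8.314×409) = 0.611 mol.
Adiabatic: T₂/T₁ = (P₂/P₁)^((γ−1)/γ) ⇒ T₂ = 409×(0.129)^0.286 = 228 K; V₂ = 119 L.
For an ideal gas ΔU = nCvΔT with Cv = (5/2)R = 20.8 J/(mol·K).
ΔU = 0.611×20.8×(228−409) = -2300 J.

-2300 J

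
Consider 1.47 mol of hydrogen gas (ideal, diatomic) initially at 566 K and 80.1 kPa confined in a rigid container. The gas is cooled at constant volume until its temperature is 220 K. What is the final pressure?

V₁ = nRT₁/P₁ = 1.47×8.314×566/80.1 = 86.4 L.
Isochoric: V stays 86.4 L; P/T = const ⇒ T₂ = 220 K, P₂ = 31.1 kPa.

31.1 kPa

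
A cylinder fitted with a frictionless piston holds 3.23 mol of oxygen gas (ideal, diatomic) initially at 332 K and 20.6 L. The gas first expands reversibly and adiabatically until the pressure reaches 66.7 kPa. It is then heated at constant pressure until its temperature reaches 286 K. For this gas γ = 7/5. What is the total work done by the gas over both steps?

11700 J

P₁ = nRT₁/V₁ = 3.23×8.314×332/20.6 = 433 kPa.
Step 1 — Adiabatic: T₂/T₁ = (P₂/P₁)^((γ−1)/γ) ⇒ T₂ = 332×(0.154)^0.286 = 195 K; V₂ = 78.3 L.
ΔU = nCvΔT = 3.23×20.8×(195−332) = -9230 J.
Q = 0 for an adiabatic process, so W = −ΔU = 9230 J.
State after step 1: P = 66.7 kPa, V = 78.3 L, T = 195 K.
Step 2 — Isobaric: P stays 66.7 kPa; V/T = const ⇒ T₂ = 286 K, V₂ = 115 L.
W = PΔV = 66.7×(115−78.3) kPa·L = 2460 J.
ΔU = nCvΔT = 3.23×20.8×(286−195) = 6140 J.
Q = ΔU + W = nCpΔT = 8590 J.
Net over both steps: W = 11700 J, Q = 8590 J, ΔU = -3090 J.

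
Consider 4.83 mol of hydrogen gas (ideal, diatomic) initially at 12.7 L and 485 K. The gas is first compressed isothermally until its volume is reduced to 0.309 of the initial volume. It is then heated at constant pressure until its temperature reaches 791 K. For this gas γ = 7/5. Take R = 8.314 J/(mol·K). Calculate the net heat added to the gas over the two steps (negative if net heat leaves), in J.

P₁ = nRT₁/V₁ = 4.83×8.314×485/12.7 = 1530 kPa.
Step 1 — Isothermal: T stays 485 K; PV = const ⇒ V₂ = 3.92 L, P₂ = 4960 kPa.
ΔU = 0 (ideal gas, T constant).
W = nRT ln(V₂/V₁) = 4.83×8.314×485×ln(0.309) = -22900 J.
Q = ΔU + W = -22900 J.
State after step 1: P = 4960 kPa, V = 3.92 L, T = 485 K.
Step 2 — Isobaric: P stays 4960 kPa; V/T = const ⇒ T₂ = 791 K, V₂ = 6.40 L.
W = PΔV = 4960×(6.40−3.92) kPa·L = 12300 J.
ΔU = nCvΔT = 4.83×20.8×(791−485) = 30700 J.
Q = ΔU + W = nCpΔT = 43000 J.
Net over both steps: W = -10600 J, Q = 20100 J, ΔU = 30700 J.

20100 J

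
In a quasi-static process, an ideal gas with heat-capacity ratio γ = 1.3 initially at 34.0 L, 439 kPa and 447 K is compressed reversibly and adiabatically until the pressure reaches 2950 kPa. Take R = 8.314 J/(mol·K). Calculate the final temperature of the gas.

694 K

Adiabatic: T₂/T₁ = (P₂/P₁)^((γ−1)/γ) ⇒ T₂ = 447×(6.72)^0.231 = 694 K; V₂ = 7.85 L.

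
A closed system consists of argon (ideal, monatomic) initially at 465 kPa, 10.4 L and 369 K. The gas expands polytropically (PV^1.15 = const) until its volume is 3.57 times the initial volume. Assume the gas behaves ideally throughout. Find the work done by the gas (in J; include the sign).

5600 J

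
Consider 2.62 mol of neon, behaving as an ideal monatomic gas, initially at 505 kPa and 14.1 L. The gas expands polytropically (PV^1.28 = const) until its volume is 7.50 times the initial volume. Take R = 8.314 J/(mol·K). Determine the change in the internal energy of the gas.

-4610 J

T₁ = P₁V₁/(nR) = 505×14.1/(2.62×8.314) = 327 K.
Polytropic n=1.28: T₂ = T₁(V₁/V₂)^(n−1) = 327×(0.133)^0.28 = 186 K; P₂ = P₁(V₁/V₂)^n = 38.3 kPa.
For an ideal gas ΔU = nCvΔT with Cv = (3/2)R = 12.5 J/(mol·K).
ΔU = 2.62×12.5×(186−327) = -4610 J.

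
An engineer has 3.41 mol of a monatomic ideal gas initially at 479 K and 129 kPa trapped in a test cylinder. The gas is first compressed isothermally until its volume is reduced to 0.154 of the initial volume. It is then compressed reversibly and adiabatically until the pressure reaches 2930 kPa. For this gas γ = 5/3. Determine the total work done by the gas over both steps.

V₁ = nRT₁/P₁ = 3.41×8.314×479/129 = 105 L.
Step 1 — Isothermal: T stays 479 K; PV = const ⇒ V₂ = 16.2 L, P₂ = 838 kPa.
ΔU = 0 (ideal gas, T constant).
W = nRT ln(V₂/V₁) = 3.41×8.314×479×ln(0.154) = -25400 J.
Q = ΔU + W = -25400 J.
State after step 1: P = 838 kPa, V = 16.2 L, T = 479 K.
Step 2 — Adiabatic: T₂/T₁ = (P₂/P₁)^((γ−1)/γ) ⇒ T₂ = 479×(3.50)^0.400 = 790 K; V₂ = 7.65 L.
ΔU = nCvΔT = 3.41×12.5×(790−479) = 13200 J.
Q = 0 for an adiabatic process, so W = −ΔU = -13200 J.
Net over both steps: W = -38600 J, Q = -25400 J, ΔU = 13200 J.

-38600 J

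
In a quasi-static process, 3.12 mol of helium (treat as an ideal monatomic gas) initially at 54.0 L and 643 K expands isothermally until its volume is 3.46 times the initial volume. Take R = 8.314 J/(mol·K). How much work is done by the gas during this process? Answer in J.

20700 J

P₁ = nRT₁/V₁ = 3.12×8.314×643/54.0 = 309 kPa.
Isothermal: T stays 643 K; PV = const ⇒ V₂ = 187 L, P₂ = 89.3 kPa.
W = nRT ln(V₂/V₁) = 3.12×8.314×643×ln(3.46) = 20700 J.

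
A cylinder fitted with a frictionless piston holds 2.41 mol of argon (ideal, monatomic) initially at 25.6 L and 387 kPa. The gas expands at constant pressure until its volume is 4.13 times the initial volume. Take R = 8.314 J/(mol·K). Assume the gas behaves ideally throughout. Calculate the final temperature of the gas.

2040 K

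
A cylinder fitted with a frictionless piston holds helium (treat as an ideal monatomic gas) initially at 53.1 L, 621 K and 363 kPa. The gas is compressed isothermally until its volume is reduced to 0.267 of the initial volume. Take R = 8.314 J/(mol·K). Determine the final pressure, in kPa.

1360 kPa

Isothermal: T stays 621 K; PV = const ⇒ V₂ = 14.2 L, P₂ = 1360 kPa.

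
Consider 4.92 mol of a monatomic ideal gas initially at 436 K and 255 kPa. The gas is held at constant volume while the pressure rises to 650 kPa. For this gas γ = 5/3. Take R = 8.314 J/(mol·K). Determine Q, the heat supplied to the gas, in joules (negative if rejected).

41400 J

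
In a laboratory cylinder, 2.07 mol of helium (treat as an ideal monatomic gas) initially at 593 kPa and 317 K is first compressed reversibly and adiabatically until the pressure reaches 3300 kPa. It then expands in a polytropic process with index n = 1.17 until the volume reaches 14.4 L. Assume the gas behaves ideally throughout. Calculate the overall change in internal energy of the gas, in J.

V₁ = nRT₁/P₁ = 2.07×8.314×317/593 = 9.20 L.
Step 1 — Adiabatic: T₂/T₁ = (P₂/P₁)^((γ−1)/γ) ⇒ T₂ = 317×(5.56)^0.400 = 630 K; V₂ = 3.28 L.
ΔU = nCvΔT = 2.07×12.5×(630−317) = 8080 J.
Q = 0 for an adiabatic process, so W = −ΔU = -8080 J.
State after step 1: P = 3300 kPa, V = 3.28 L, T = 630 K.
Step 2 — Polytropic n=1.17: T₂ = T₁(V₁/V₂)^(n−1) = 630×(0.228)^0.17 = 490 K; P₂ = P₁(V₁/V₂)^n = 586 kPa.
W = (P₁V₁−P₂V₂)/(n−1) = (3300×3.28−586×14.4)/0.17 = 14200 J.
ΔU = nCvΔT = 2.07×12.5×(490−630) = -3610 J.
Q = ΔU + W = 10600 J.
Net over both steps: W = 6090 J, Q = 10600 J, ΔU = 4460 J.

4460 J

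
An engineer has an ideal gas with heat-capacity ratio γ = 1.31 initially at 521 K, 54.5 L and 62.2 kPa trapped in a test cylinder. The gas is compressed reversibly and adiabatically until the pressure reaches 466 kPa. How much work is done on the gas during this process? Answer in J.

6680 J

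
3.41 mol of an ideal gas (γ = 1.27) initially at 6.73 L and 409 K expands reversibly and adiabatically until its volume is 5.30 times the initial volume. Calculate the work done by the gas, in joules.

15600 J

P₁ = nRT₁/V₁ = 3.41×8.314×409/6.73 = 1720 kPa.
Adiabatic: TV^(γ−1) = const ⇒ T₂ = 409×(0.189)^0.270 = 261 K; PV^γ = const ⇒ P₂ = 207 kPa.
ΔU = nCvΔT = 3.41×30.8×(261−409) = -15600 J.
Q = 0 for an adiabatic process, so W = −ΔU = 15600 J.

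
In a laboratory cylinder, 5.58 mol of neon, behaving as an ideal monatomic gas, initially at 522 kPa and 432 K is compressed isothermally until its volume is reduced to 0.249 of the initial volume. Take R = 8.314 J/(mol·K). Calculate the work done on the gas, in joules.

V₁ = nRT₁/P₁ = 5.58×8.314×432/522 = 38.4 L.
Isothermal: T stays 432 K; PV = const ⇒ V₂ = 9.56 L, P₂ = 2100 kPa.
W = nRT ln(V₂/V₁) = 5.58×8.314×432×ln(0.249) = -27900 J.
Work done on the gas = −W_by = 27900 J.

27900 J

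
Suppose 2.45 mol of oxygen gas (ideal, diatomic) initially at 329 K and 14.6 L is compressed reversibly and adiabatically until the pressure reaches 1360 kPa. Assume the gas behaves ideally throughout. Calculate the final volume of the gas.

P₁ = nRT₁/V₁ = 2.45×8.314×329/14.6 = 459 kPa.
Adiabatic: T₂/T₁ = (P₂/P₁)^((γ−1)/γ) ⇒ T₂ = 329×(2.96)^0.286 = 449 K; V₂ = 6.72 L.

6.72 L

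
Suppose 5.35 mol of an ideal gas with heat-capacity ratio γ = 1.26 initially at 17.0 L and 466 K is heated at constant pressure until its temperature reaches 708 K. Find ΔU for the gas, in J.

41400 J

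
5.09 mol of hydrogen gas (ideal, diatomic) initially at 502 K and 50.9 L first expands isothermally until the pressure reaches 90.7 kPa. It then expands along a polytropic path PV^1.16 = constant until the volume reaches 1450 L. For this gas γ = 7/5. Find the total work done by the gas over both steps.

66000 J

P₁ = nRT₁/V₁ = 5.09×8.314×502/50.9 = 417 kPa.
Step 1 — Isothermal: T stays 502 K; PV = const ⇒ V₂ = 234 L, P₂ = 90.7 kPa.
ΔU = 0 (ideal gas, T constant).
W = nRT ln(V₂/V₁) = 5.09×8.314×502×ln(4.60) = 32400 J.
Q = ΔU + W = 32400 J.
State after step 1: P = 90.7 kPa, V = 234 L, T = 502 K.
Step 2 — Polytropic n=1.16: T₂ = T₁(V₁/V₂)^(n−1) = 502×(0.162)^0.16 = 375 K; P₂ = P₁(V₁/V₂)^n = 10.9 kPa.
W = (P₁V₁−P₂V₂)/(n−1) = (90.7×234−10.9×1450)/0.16 = 33600 J.
ΔU = nCvΔT = 5.09×20.8×(375−502) = -13400 J.
Q = ΔU + W = 20200 J.
Net over both steps: W = 66000 J, Q = 52600 J, ΔU = -13400 J.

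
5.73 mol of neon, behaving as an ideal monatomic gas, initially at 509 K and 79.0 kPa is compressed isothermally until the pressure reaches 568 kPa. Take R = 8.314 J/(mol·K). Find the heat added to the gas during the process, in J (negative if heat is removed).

-47800 J

V₁ = nRT₁/P₁ = 5.73×8.314×509/79.0 = 307 L.
Isothermal: T stays 509 K; PV = const ⇒ V₂ = 42.7 L, P₂ = 568 kPa.
ΔU = 0 (ideal gas, T constant).
W = nRT ln(V₂/V₁) = 5.73×8.314×509×ln(0.139) = -47800 J.
Q = ΔU + W = -47800 J.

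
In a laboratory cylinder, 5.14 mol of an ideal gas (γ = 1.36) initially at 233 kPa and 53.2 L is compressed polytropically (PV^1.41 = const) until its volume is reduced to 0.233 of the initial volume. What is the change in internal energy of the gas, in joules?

T₁ = P₁V₁/(nR) = 233×53.2/(5.14×8.314) = 290 K.
Polytropic n=1.41: T₂ = T₁(V₁/V₂)^(n−1) = 290×(4.29)^0.41 = 527 K; P₂ = P₁(V₁/V₂)^n = 1820 kPa.
For an ideal gas ΔU = nCvΔT with Cv = R/(γ−1) = 23.1 J/(mol·K).
ΔU = 5.14×23.1×(527−290) = 28100 J.

28100 J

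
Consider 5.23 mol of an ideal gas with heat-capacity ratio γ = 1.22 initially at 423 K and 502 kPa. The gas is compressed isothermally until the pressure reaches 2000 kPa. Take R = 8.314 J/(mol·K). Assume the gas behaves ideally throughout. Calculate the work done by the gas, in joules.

V₁ = nRT₁/P₁ = 5.23×8.314×423/502 = 36.6 L.
Isothermal: T stays 423 K; PV = const ⇒ V₂ = 9.20 L, P₂ = 2000 kPa.
W = nRT ln(V₂/V₁) = 5.23×8.314×423×ln(0.251) = -25400 J.

-25400 J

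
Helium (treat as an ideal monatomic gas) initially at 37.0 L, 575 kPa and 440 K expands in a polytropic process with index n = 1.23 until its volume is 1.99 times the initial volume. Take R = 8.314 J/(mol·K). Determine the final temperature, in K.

Polytropic n=1.23: T₂ = T₁(V₁/V₂)^(n−1) = 440×(0.503)^0.23 = 376 K; P₂ = P₁(V₁/V₂)^n = 247 kPa.

376 K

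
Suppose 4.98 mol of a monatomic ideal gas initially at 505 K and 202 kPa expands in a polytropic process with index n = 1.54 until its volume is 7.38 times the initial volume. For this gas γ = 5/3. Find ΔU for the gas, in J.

-20700 J

V₁ = nRT₁/P₁ = 4.98×8.314×505/202 = 104 L.
Polytropic n=1.54: T₂ = T₁(V₁/V₂)^(n−1) = 505×(0.136)^0.54 = 172 K; P₂ = P₁(V₁/V₂)^n = 9.30 kPa.
For an ideal gas ΔU = nCvΔT with Cv = (3/2)R = 12.5 J/(mol·K).
ΔU = 4.98×12.5×(172−505) = -20700 J.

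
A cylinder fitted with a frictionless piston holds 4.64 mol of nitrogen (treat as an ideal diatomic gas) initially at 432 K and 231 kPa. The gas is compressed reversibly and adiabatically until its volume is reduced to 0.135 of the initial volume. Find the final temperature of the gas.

V₁ = nRT₁/P₁ = 4.64×8.314×432/231 = 72.1 L.
Adiabatic: TV^(γ−1) = const ⇒ T₂ = 432×(7.41)^0.400 = 962 K; PV^γ = const ⇒ P₂ = 3810 kPa.

962 K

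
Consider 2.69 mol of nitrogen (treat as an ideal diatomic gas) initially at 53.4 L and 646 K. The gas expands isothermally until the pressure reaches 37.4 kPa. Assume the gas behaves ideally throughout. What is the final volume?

386 L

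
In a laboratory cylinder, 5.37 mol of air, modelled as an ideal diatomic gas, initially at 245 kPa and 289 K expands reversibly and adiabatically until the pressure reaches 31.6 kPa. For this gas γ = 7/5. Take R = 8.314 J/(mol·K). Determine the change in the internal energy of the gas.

-14300 J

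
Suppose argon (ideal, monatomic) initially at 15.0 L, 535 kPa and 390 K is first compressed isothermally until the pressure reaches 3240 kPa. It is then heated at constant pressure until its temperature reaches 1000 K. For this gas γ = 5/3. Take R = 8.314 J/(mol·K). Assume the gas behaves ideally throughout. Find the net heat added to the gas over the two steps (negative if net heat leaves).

n = P₁V₁/(RT₁) = 535×15.0/(8.314×390) = 2.47 mol.
Step 1 — Isothermal: T stays 390 K; PV = const ⇒ V₂ = 2.48 L, P₂ = 3240 kPa.
ΔU = 0 (ideal gas, T constant).
W = nRT ln(V₂/V₁) = 2.47×8.314×390×ln(0.165) = -14500 J.
Q = ΔU + W = -14500 J.
State after step 1: P = 3240 kPa, V = 2.48 L, T = 390 K.
Step 2 — Isobaric: P stays 3240 kPa; V/T = const ⇒ T₂ = 1000 K, V₂ = 6.35 L.
W = PΔV = 3240×(6.35−2.48) kPa·L = 12600 J.
ΔU = nCvΔT = 2.47×12.5×(1000−390) = 18800 J.
Q = ΔU + W = nCpΔT = 31400 J.
Net over both steps: W = -1900 J, Q = 16900 J, ΔU = 18800 J.

16900 J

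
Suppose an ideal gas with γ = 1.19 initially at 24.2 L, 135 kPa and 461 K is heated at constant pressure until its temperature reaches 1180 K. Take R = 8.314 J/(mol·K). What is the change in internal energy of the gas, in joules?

n = P₁V₁/(RT₁) = 135×24.2/(8.314×461) = 0.852 mol.
Isobaric: P stays 135 kPa; V/T = const ⇒ T₂ = 1180 K, V₂ = 61.9 L.
For an ideal gas ΔU = nCvΔT with Cv = R/(γ−1) = 43.8 J/(mol·K).
ΔU = 0.852×43.8×(1180−461) = 26800 J.

26800 J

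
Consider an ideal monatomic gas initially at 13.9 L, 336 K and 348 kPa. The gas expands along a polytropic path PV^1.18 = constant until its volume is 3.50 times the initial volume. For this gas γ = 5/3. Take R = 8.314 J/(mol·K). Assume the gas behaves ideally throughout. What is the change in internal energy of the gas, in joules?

-1460 J

n = P₁V₁/(RT₁) = 348×13.9/(8.314×336) = 1.73 mol.
Polytropic n=1.18: T₂ = T₁(V₁/V₂)^(n−1) = 336×(0.286)^0.18 = 268 K; P₂ = P₁(V₁/V₂)^n = 79.4 kPa.
For an ideal gas ΔU = nCvΔT with Cv = (3/2)R = 12.5 J/(mol·K).
ΔU = 1.73×12.5×(268−336) = -1460 J.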